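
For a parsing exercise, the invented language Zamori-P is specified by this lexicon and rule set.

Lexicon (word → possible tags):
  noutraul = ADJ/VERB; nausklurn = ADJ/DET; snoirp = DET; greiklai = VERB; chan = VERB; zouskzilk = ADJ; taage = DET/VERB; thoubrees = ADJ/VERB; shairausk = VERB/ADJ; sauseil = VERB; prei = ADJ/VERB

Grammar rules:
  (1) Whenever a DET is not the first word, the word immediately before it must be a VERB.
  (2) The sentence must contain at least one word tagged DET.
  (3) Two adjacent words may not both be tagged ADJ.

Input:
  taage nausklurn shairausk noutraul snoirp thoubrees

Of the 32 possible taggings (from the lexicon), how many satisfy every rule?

8

Candidates per position — 1:taage {DET,VERB}; 2:nausklurn {ADJ,DET}; 3:shairausk {VERB,ADJ}; 4:noutraul {ADJ,VERB}; 5:snoirp {DET}; 6:thoubrees {ADJ,VERB}.
There are 32 candidate sequences in total.
Checking each against the rules leaves 8 sequences.
Count = 8.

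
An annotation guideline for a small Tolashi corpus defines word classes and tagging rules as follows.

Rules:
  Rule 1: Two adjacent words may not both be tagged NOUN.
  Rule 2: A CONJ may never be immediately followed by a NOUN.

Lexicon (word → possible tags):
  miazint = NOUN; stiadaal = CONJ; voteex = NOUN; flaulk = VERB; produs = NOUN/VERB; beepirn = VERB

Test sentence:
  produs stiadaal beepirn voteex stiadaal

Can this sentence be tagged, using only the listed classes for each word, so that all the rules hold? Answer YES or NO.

Candidates per position — 1:produs {NOUN,VERB}; 2:stiadaal {CONJ}; 3:beepirn {VERB}; 4:voteex {NOUN}; 5:stiadaal {CONJ}.
One satisfying assignment: VERB CONJ VERB NOUN CONJ.
Checking: rule 1 ✓; rule 2 ✓.

YES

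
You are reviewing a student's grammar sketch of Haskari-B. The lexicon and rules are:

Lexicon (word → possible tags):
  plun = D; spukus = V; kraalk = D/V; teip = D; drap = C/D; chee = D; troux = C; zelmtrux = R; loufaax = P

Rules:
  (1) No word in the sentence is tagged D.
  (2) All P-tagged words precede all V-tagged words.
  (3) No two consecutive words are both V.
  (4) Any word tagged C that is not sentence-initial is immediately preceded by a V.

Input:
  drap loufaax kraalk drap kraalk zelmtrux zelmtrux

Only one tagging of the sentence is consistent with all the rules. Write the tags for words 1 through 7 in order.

C P V C V R R

Candidates per position — 1:drap {C,D}; 2:loufaax {P}; 3:kraalk {D,V}; 4:drap {C,D}; 5:kraalk {D,V}; 6:zelmtrux {R}; 7:zelmtrux {R}.
At position 1, choosing D makes rule 1 impossible to satisfy; hence C.
At position 3, choosing D makes rule 1 impossible to satisfy; hence V.
At position 4, choosing D makes rule 1 impossible to satisfy; hence C.
At position 5, choosing D makes rule 1 impossible to satisfy; hence V.
The unique satisfying tagging is: C P V C V R R.
Rule-by-rule: rule 1 holds; rule 2 holds; rule 3 holds; rule 4 holds.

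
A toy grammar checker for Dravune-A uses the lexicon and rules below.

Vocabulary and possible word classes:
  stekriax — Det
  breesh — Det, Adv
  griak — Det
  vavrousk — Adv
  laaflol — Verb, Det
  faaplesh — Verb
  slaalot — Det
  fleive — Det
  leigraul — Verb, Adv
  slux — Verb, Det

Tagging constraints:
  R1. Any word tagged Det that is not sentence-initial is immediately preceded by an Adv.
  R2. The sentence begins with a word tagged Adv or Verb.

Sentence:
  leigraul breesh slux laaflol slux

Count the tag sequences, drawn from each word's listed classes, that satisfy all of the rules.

Candidates per position — 1:leigraul {Verb,Adv}; 2:breesh {Det,Adv}; 3:slux {Verb,Det}; 4:laaflol {Verb,Det}; 5:slux {Verb,Det}.
There are 32 candidate sequences in total.
The sequences that satisfy every rule: Verb Adv Verb Verb Verb; Verb Adv Det Verb Verb; Adv Det Verb Verb Verb; Adv Adv Verb Verb Verb; Adv Adv Det Verb Verb.
Count = 5.

5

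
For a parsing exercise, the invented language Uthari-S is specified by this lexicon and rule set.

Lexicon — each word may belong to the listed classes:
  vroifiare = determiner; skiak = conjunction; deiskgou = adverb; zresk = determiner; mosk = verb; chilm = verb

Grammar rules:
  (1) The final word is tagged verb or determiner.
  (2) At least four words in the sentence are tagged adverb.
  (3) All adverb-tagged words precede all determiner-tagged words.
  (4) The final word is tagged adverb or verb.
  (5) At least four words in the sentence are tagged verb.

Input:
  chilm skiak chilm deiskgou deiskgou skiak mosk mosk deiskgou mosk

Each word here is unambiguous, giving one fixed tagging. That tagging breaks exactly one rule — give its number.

Fixed tagging: verb conjunction verb adverb adverb conjunction verb verb adverb verb.
Rule check: R1 holds, R2 violated, R3 holds, R4 holds, R5 holds.
Only rule 2 fails.

2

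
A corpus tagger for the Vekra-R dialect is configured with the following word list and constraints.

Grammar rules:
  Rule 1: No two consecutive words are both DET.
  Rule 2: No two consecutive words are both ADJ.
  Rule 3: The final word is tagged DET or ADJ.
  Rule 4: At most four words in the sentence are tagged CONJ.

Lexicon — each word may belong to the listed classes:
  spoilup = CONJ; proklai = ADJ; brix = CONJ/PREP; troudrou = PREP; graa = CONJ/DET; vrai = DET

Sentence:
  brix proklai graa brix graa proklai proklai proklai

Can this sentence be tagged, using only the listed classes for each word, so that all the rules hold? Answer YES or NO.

NO

Candidates per position — 1:brix {CONJ,PREP}; 2:proklai {ADJ}; 3:graa {CONJ,DET}; 4:brix {CONJ,PREP}; 5:graa {CONJ,DET}; 6:proklai {ADJ}; 7:proklai {ADJ}; 8:proklai {ADJ}.
Rule 2 cannot be satisfied by any choice of tags from the lexicon.
So there is no consistent tagging.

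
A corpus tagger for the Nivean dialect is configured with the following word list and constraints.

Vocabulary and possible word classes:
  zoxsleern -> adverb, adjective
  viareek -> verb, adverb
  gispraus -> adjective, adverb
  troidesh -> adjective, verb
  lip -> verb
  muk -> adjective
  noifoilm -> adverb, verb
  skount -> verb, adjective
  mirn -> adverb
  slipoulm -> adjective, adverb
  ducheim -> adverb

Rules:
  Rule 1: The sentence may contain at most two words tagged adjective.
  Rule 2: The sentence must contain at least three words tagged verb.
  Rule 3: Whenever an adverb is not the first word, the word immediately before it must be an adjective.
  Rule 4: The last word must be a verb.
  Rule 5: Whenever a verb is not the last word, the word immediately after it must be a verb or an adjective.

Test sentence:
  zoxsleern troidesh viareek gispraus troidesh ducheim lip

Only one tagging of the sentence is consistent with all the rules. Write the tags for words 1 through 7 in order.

Candidates per position — 1:zoxsleern {adverb,adjective}; 2:troidesh {adjective,verb}; 3:viareek {verb,adverb}; 4:gispraus {adjective,adverb}; 5:troidesh {adjective,verb}; 6:ducheim {adverb}; 7:lip {verb}.
Position 4: tagging it adverb would leave rule 3 unsatisfiable, so it must be adjective.
Position 5: tagging it verb would leave rule 3 unsatisfiable, so it must be adjective.
Position 1: tagging it adjective would leave rule 1 unsatisfiable, so it must be adverb.
Position 2: tagging it adjective would leave rule 1 unsatisfiable, so it must be verb.
Position 3: tagging it adverb would leave rule 2 unsatisfiable, so it must be verb.
The only consistent sequence is: adverb verb verb adjective adjective adverb verb.
Check: rule 1 ok; rule 2 ok; rule 3 ok; rule 4 ok; rule 5 ok.

adverb verb verb adjective adjective adverb verb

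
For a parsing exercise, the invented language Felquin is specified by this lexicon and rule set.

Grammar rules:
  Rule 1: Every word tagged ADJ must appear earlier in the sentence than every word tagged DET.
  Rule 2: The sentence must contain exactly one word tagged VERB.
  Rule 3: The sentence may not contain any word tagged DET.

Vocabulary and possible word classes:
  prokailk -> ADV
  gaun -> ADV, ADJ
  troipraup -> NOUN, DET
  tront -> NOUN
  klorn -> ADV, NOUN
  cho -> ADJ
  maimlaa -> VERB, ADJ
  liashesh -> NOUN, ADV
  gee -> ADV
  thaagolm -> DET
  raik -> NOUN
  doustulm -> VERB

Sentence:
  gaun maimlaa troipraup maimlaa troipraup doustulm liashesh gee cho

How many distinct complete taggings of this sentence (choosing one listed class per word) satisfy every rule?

Candidates per position — 1:gaun {ADV,ADJ}; 2:maimlaa {VERB,ADJ}; 3:troipraup {NOUN,DET}; 4:maimlaa {VERB,ADJ}; 5:troipraup {NOUN,DET}; 6:doustulm {VERB}; 7:liashesh {NOUN,ADV}; 8:gee {ADV}; 9:cho {ADJ}.
There are 64 candidate sequences in total.
The sequences that satisfy every rule: ADV ADJ NOUN ADJ NOUN VERB NOUN ADV ADJ; ADV ADJ NOUN ADJ NOUN VERB ADV ADV ADJ; ADJ ADJ NOUN ADJ NOUN VERB NOUN ADV ADJ; ADJ ADJ NOUN ADJ NOUN VERB ADV ADV ADJ.
Count = 4.

4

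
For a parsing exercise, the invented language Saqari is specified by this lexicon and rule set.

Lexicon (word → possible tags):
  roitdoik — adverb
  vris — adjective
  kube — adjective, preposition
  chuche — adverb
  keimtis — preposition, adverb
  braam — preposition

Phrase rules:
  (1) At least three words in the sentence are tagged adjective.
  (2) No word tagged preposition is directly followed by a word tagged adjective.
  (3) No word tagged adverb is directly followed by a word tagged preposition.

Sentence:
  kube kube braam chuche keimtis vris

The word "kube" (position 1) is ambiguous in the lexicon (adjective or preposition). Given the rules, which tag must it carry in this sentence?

Candidates per position — 1:kube {adjective,preposition}; 2:kube {adjective,preposition}; 3:braam {preposition}; 4:chuche {adverb}; 5:keimtis {preposition,adverb}; 6:vris {adjective}.
At position 1, choosing preposition makes rule 1 impossible to satisfy; hence adjective.
At position 2, choosing preposition makes rule 1 impossible to satisfy; hence adjective.
At position 5, choosing preposition makes rule 2 impossible to satisfy; hence adverb.
The unique satisfying tagging is: adjective adjective preposition adverb adverb adjective.
Checking: rule 1 holds; rule 2 holds; rule 3 holds.

adjective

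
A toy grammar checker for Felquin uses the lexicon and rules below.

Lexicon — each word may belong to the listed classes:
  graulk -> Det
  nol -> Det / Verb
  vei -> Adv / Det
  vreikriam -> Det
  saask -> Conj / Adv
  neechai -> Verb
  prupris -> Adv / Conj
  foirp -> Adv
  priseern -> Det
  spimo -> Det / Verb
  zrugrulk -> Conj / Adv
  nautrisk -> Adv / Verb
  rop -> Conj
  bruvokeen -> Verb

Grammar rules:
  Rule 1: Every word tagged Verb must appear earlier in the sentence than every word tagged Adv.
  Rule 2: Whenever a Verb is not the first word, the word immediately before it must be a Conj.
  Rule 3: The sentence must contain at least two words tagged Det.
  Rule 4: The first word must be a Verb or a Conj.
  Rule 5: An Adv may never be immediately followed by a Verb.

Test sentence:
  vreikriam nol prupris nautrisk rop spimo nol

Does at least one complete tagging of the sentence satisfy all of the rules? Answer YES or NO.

Candidates per position — 1:vreikriam {Det}; 2:nol {Det,Verb}; 3:prupris {Adv,Conj}; 4:nautrisk {Adv,Verb}; 5:rop {Conj}; 6:spimo {Det,Verb}; 7:nol {Det,Verb}.
Rule 4 cannot be satisfied by any choice of tags from the lexicon.
So there is no consistent tagging.

NO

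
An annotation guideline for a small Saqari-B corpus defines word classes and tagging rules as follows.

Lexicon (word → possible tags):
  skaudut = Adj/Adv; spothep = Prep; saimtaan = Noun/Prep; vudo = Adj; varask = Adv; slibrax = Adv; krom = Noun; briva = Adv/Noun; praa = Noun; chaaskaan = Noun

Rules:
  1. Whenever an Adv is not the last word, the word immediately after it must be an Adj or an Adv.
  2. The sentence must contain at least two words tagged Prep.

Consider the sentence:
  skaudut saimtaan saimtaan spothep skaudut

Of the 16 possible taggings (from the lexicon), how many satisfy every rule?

Candidates per position — 1:skaudut {Adj,Adv}; 2:saimtaan {Noun,Prep}; 3:saimtaan {Noun,Prep}; 4:spothep {Prep}; 5:skaudut {Adj,Adv}.
There are 16 candidate sequences in total.
Checking each against the rules leaves 6 sequences.
Count = 6.

6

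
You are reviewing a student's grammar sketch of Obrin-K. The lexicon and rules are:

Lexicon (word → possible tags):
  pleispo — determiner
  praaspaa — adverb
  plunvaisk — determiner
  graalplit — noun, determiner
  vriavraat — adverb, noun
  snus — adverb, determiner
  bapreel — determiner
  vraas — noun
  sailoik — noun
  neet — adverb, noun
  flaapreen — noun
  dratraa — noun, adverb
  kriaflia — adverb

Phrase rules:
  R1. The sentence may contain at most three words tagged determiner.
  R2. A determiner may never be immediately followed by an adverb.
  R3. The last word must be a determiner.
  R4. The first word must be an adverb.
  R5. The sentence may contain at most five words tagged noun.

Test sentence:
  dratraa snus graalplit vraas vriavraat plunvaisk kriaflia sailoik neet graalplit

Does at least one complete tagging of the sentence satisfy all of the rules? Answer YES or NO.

NO

Candidates per position — 1:dratraa {noun,adverb}; 2:snus {adverb,determiner}; 3:graalplit {noun,determiner}; 4:vraas {noun}; 5:vriavraat {adverb,noun}; 6:plunvaisk {determiner}; 7:kriaflia {adverb}; 8:sailoik {noun}; 9:neet {adverb,noun}; 10:graalplit {noun,determiner}.
Rule 2 cannot be satisfied by any choice of tags from the lexicon.
So there is no consistent tagging.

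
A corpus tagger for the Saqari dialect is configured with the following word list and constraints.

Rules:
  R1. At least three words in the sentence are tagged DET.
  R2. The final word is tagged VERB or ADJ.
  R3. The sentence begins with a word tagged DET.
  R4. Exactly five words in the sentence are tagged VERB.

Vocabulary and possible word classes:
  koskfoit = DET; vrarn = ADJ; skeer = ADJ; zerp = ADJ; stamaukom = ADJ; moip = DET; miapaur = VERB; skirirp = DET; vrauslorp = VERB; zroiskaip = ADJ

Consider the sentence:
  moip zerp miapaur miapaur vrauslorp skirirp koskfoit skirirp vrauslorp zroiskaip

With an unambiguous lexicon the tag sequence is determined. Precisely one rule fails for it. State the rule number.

Fixed tagging: DET ADJ VERB VERB VERB DET DET DET VERB ADJ.
Rule check: R1 holds, R2 holds, R3 holds, R4 violated.
Only rule 4 fails.

4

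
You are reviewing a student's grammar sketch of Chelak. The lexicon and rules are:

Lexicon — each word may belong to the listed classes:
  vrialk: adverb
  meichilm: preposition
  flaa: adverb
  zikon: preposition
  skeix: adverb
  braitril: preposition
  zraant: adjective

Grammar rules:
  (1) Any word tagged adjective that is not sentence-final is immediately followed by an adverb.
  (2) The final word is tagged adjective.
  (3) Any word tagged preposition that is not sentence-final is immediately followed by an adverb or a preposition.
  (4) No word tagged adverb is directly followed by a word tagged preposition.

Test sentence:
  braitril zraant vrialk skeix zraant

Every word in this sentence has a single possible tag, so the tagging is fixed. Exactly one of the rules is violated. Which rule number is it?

3

Fixed tagging: preposition adjective adverb adverb adjective.
Rule check: R1 pass, R2 pass, R3 fail, R4 pass.
Only rule 3 fails.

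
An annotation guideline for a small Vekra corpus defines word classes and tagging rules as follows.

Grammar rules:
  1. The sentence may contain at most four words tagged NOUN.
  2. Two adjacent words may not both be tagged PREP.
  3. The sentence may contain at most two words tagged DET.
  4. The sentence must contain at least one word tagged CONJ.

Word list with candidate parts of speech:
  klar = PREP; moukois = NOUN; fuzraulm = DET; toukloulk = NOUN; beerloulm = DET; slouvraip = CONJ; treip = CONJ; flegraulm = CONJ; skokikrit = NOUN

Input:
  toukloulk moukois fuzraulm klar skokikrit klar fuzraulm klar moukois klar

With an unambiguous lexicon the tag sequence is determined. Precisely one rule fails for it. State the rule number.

4

Fixed tagging: NOUN NOUN DET PREP NOUN PREP DET PREP NOUN PREP.
Checking each rule: R1 ✓, R2 ✓, R3 ✓, R4 ✗.
Only rule 4 fails.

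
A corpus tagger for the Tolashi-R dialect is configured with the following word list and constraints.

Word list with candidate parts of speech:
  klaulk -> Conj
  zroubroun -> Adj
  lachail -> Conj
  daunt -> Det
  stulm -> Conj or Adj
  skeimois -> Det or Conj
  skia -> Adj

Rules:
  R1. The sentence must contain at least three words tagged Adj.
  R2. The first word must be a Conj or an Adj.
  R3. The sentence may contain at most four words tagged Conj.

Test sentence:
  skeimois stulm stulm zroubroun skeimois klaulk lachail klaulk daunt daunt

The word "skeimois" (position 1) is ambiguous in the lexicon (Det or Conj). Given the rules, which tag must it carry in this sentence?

Conj

Candidates per position — 1:skeimois {Det,Conj}; 2:stulm {Conj,Adj}; 3:stulm {Conj,Adj}; 4:zroubroun {Adj}; 5:skeimois {Det,Conj}; 6:klaulk {Conj}; 7:lachail {Conj}; 8:klaulk {Conj}; 9:daunt {Det}; 10:daunt {Det}.
At position 1, choosing Det makes rule 2 impossible to satisfy; hence Conj.
At position 2, choosing Conj makes rule 1 impossible to satisfy; hence Adj.
At position 3, choosing Conj makes rule 1 impossible to satisfy; hence Adj.
At position 5, choosing Conj makes rule 3 impossible to satisfy; hence Det.
The only consistent sequence is: Conj Adj Adj Adj Det Conj Conj Conj Det Det.
Checking: rule 1 ok; rule 2 ok; rule 3 ok.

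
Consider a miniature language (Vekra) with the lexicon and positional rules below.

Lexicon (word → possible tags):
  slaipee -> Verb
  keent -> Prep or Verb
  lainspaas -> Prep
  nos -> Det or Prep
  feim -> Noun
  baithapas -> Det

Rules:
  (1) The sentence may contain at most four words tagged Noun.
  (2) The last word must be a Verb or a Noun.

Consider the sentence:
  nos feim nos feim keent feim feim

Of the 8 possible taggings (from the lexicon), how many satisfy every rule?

8

Candidates per position — 1:nos {Det,Prep}; 2:feim {Noun}; 3:nos {Det,Prep}; 4:feim {Noun}; 5:keent {Prep,Verb}; 6:feim {Noun}; 7:feim {Noun}.
There are 8 candidate sequences in total.
Checking each against the rules leaves 8 sequences.
Count = 8.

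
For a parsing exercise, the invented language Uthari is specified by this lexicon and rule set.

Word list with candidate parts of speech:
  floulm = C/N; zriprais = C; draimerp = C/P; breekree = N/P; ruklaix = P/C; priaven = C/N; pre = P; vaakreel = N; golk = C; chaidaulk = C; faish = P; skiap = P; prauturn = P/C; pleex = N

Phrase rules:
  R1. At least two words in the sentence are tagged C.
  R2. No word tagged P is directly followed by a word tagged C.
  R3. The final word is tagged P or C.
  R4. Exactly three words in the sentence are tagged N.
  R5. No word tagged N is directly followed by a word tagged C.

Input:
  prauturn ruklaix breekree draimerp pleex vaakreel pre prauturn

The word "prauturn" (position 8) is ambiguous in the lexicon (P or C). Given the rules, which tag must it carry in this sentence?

Candidates per position — 1:prauturn {P,C}; 2:ruklaix {P,C}; 3:breekree {N,P}; 4:draimerp {C,P}; 5:pleex {N}; 6:vaakreel {N}; 7:pre {P}; 8:prauturn {P,C}.
Position 3: P is ruled out by rule 4; that leaves N.
Position 4: C is ruled out by rule 5; that leaves P.
Position 8: C is ruled out by rule 2; that leaves P.
Position 1: P is ruled out by rule 1; that leaves C.
Position 2: P is ruled out by rule 1; that leaves C.
The unique satisfying tagging is: C C N P N N P P.
Verifying each rule — rule 1 ✓; rule 2 ✓; rule 3 ✓; rule 4 ✓; rule 5 ✓.

P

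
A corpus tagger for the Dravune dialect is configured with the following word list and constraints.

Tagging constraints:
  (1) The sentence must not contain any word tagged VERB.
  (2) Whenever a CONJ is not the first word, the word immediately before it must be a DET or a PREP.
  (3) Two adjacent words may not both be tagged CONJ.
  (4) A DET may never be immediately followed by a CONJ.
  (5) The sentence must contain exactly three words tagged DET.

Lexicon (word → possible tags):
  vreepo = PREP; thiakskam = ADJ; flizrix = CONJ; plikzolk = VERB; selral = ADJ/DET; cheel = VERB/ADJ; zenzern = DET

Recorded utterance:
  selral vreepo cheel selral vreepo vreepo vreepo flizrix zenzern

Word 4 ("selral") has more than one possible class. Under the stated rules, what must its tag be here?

Candidates per position — 1:selral {ADJ,DET}; 2:vreepo {PREP}; 3:cheel {VERB,ADJ}; 4:selral {ADJ,DET}; 5:vreepo {PREP}; 6:vreepo {PREP}; 7:vreepo {PREP}; 8:flizrix {CONJ}; 9:zenzern {DET}.
Word 1 cannot be ADJ — rule 5 would then fail for every completion. It is DET.
Word 3 cannot be VERB — rule 1 would then fail for every completion. It is ADJ.
Word 4 cannot be ADJ — rule 5 would then fail for every completion. It is DET.
That leaves exactly one tagging: DET PREP ADJ DET PREP PREP PREP CONJ DET.
Check: rule 1 satisfied; rule 2 satisfied; rule 3 satisfied; rule 4 satisfied; rule 5 satisfied.

DET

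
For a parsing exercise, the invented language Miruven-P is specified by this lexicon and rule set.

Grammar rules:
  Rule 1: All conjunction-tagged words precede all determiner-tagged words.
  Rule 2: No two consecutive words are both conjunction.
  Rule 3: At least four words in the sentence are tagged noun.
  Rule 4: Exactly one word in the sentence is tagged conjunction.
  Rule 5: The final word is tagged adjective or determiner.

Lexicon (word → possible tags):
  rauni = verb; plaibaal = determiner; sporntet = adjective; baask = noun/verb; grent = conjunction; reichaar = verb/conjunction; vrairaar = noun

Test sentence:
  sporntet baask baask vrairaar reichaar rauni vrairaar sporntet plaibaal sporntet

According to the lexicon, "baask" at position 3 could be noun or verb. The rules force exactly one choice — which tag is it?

Candidates per position — 1:sporntet {adjective}; 2:baask {noun,verb}; 3:baask {noun,verb}; 4:vrairaar {noun}; 5:reichaar {verb,conjunction}; 6:rauni {verb}; 7:vrairaar {noun}; 8:sporntet {adjective}; 9:plaibaal {determiner}; 10:sporntet {adjective}.
Position 2: verb is ruled out by rule 3; that leaves noun.
Position 3: verb is ruled out by rule 3; that leaves noun.
Position 5: verb is ruled out by rule 4; that leaves conjunction.
So the tagging must be: adjective noun noun noun conjunction verb noun adjective determiner adjective.
Check: rule 1 ok; rule 2 ok; rule 3 ok; rule 4 ok; rule 5 ok.

noun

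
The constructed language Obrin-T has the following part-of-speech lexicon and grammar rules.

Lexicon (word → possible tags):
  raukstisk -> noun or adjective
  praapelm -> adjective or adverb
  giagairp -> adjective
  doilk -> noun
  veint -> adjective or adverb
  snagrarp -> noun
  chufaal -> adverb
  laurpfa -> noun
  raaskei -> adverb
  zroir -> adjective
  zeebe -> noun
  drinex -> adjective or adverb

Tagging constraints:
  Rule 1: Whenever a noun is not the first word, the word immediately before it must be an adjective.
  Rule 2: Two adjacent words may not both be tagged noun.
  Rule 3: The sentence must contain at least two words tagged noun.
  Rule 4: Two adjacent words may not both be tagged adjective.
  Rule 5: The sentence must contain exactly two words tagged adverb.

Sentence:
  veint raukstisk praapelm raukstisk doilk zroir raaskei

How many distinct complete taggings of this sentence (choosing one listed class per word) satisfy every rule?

Candidates per position — 1:veint {adjective,adverb}; 2:raukstisk {noun,adjective}; 3:praapelm {adjective,adverb}; 4:raukstisk {noun,adjective}; 5:doilk {noun}; 6:zroir {adjective}; 7:raaskei {adverb}.
There are 16 candidate sequences in total.
The sequences that satisfy every rule: adjective noun adverb adjective noun adjective adverb.
Count = 1.

1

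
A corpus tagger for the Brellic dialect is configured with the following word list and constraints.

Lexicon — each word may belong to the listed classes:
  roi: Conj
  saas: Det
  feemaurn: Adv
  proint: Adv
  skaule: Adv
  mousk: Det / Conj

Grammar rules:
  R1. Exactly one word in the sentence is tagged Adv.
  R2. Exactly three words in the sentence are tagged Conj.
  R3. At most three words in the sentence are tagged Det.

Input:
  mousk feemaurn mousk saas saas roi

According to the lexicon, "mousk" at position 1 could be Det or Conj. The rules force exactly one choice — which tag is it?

Candidates per position — 1:mousk {Det,Conj}; 2:feemaurn {Adv}; 3:mousk {Det,Conj}; 4:saas {Det}; 5:saas {Det}; 6:roi {Conj}.
If word 1 were Det, no tagging could satisfy rule 2; so word 1 is Conj.
If word 3 were Det, no tagging could satisfy rule 2; so word 3 is Conj.
So the tagging must be: Conj Adv Conj Det Det Conj.
Rule-by-rule: rule 1 holds; rule 2 holds; rule 3 holds.

Conj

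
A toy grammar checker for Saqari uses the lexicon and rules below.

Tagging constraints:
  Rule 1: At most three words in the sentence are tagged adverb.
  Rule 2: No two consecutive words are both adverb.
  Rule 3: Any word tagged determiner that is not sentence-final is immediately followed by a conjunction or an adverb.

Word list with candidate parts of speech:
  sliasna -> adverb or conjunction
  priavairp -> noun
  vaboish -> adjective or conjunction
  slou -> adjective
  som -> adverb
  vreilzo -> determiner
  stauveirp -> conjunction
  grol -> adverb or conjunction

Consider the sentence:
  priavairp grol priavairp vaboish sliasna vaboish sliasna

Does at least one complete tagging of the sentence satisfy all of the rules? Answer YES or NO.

Candidates per position — 1:priavairp {noun}; 2:grol {adverb,conjunction}; 3:priavairp {noun}; 4:vaboish {adjective,conjunction}; 5:sliasna {adverb,conjunction}; 6:vaboish {adjective,conjunction}; 7:sliasna {adverb,conjunction}.
One satisfying assignment: noun adverb noun conjunction adverb conjunction conjunction.
Checking: rule 1 holds; rule 2 holds; rule 3 holds.

YES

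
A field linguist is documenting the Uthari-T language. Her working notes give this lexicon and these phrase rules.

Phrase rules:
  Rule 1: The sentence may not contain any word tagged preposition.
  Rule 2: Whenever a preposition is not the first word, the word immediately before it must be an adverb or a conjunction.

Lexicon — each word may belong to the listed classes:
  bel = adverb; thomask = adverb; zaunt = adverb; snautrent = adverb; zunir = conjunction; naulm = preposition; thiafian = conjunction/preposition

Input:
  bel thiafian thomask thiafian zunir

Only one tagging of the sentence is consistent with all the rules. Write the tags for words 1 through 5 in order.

Candidates per position — 1:bel {adverb}; 2:thiafian {conjunction,preposition}; 3:thomask {adverb}; 4:thiafian {conjunction,preposition}; 5:zunir {conjunction}.
At position 2, choosing preposition makes rule 1 impossible to satisfy; hence conjunction.
At position 4, choosing preposition makes rule 1 impossible to satisfy; hence conjunction.
The unique satisfying tagging is: adverb conjunction adverb conjunction conjunction.
Verifying each rule — rule 1 satisfied; rule 2 satisfied.

adverb conjunction adverb conjunction conjunction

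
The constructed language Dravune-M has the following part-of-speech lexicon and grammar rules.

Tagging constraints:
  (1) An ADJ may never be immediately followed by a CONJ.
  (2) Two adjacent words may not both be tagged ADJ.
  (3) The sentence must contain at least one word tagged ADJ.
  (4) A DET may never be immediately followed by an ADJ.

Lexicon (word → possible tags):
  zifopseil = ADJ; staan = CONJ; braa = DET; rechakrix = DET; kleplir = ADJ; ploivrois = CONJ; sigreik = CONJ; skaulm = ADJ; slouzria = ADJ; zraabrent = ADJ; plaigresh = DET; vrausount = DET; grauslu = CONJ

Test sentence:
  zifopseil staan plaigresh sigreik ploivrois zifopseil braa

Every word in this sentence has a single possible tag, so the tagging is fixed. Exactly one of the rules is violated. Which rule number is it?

1

Fixed tagging: ADJ CONJ DET CONJ CONJ ADJ DET.
Rule check: R1 fails, R2 ok, R3 ok, R4 ok.
Only rule 1 fails.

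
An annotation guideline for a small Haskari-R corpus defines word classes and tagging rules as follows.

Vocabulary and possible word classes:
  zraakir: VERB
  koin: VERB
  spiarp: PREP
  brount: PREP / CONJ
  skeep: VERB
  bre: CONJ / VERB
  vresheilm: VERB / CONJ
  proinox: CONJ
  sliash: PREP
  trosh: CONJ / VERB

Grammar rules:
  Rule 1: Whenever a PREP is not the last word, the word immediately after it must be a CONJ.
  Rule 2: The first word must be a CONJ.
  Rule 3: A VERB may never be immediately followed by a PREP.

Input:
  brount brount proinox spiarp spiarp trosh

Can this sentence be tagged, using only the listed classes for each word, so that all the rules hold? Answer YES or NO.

NO

Candidates per position — 1:brount {PREP,CONJ}; 2:brount {PREP,CONJ}; 3:proinox {CONJ}; 4:spiarp {PREP}; 5:spiarp {PREP}; 6:trosh {CONJ,VERB}.
Rule 1 cannot be satisfied by any choice of tags from the lexicon.
So there is no consistent tagging.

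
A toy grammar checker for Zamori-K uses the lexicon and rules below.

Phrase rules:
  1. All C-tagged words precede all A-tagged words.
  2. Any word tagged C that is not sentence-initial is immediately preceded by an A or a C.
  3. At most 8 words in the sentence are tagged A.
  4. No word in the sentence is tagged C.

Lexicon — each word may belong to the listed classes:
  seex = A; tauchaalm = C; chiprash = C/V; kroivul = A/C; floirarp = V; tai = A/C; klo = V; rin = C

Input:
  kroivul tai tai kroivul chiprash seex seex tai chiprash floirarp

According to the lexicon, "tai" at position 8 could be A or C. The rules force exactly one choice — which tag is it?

Candidates per position — 1:kroivul {A,C}; 2:tai {A,C}; 3:tai {A,C}; 4:kroivul {A,C}; 5:chiprash {C,V}; 6:seex {A}; 7:seex {A}; 8:tai {A,C}; 9:chiprash {C,V}; 10:floirarp {V}.
At position 1, choosing C makes rule 4 impossible to satisfy; hence A.
At position 2, choosing C makes rule 1 impossible to satisfy; hence A.
At position 3, choosing C makes rule 1 impossible to satisfy; hence A.
At position 4, choosing C makes rule 1 impossible to satisfy; hence A.
At position 5, choosing C makes rule 1 impossible to satisfy; hence V.
At position 8, choosing C makes rule 1 impossible to satisfy; hence A.
At position 9, choosing C makes rule 1 impossible to satisfy; hence V.
The unique satisfying tagging is: A A A A V A A A V V.
Check: rule 1 satisfied; rule 2 satisfied; rule 3 satisfied; rule 4 satisfied.

A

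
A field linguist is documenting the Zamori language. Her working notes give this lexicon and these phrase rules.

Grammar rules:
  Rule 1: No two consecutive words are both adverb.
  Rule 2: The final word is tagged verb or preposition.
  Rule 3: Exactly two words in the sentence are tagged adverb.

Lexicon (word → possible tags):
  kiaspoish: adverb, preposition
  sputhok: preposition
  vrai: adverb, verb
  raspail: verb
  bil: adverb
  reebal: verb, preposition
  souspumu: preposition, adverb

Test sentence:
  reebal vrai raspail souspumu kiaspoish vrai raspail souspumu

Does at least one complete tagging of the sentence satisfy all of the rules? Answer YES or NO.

YES

Candidates per position — 1:reebal {verb,preposition}; 2:vrai {adverb,verb}; 3:raspail {verb}; 4:souspumu {preposition,adverb}; 5:kiaspoish {adverb,preposition}; 6:vrai {adverb,verb}; 7:raspail {verb}; 8:souspumu {preposition,adverb}.
One satisfying assignment: preposition adverb verb preposition adverb verb verb preposition.
Checking: rule 1 satisfied; rule 2 satisfied; rule 3 satisfied.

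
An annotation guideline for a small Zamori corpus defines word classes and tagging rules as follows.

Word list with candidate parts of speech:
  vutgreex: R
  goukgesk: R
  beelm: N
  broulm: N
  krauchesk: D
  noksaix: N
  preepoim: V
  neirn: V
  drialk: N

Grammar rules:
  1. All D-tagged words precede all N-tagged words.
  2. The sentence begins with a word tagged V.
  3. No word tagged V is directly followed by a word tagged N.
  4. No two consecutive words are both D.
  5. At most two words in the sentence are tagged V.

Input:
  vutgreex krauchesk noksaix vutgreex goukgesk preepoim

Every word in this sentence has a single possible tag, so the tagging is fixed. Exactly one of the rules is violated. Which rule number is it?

2

Fixed tagging: R D N R R V.
Rule check: R1 pass, R2 fail, R3 pass, R4 pass, R5 pass.
Only rule 2 fails.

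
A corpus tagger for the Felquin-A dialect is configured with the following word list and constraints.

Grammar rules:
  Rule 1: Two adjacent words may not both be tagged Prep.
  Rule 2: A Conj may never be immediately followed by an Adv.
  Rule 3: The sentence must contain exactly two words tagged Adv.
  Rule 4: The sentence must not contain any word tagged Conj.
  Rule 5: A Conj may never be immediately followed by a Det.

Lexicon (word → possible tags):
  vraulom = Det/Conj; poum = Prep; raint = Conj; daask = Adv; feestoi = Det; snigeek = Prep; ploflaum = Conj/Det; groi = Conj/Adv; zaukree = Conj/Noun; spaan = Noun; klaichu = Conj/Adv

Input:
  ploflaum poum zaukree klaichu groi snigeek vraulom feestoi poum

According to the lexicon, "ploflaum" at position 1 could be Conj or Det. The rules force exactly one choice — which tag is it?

Candidates per position — 1:ploflaum {Conj,Det}; 2:poum {Prep}; 3:zaukree {Conj,Noun}; 4:klaichu {Conj,Adv}; 5:groi {Conj,Adv}; 6:snigeek {Prep}; 7:vraulom {Det,Conj}; 8:feestoi {Det}; 9:poum {Prep}.
Position 1: Conj is ruled out by rule 4; that leaves Det.
Position 3: Conj is ruled out by rule 4; that leaves Noun.
Position 4: Conj is ruled out by rule 3; that leaves Adv.
Position 5: Conj is ruled out by rule 3; that leaves Adv.
Position 7: Conj is ruled out by rule 4; that leaves Det.
That leaves exactly one tagging: Det Prep Noun Adv Adv Prep Det Det Prep.
Verifying each rule — rule 1 ok; rule 2 ok; rule 3 ok; rule 4 ok; rule 5 ok.

Det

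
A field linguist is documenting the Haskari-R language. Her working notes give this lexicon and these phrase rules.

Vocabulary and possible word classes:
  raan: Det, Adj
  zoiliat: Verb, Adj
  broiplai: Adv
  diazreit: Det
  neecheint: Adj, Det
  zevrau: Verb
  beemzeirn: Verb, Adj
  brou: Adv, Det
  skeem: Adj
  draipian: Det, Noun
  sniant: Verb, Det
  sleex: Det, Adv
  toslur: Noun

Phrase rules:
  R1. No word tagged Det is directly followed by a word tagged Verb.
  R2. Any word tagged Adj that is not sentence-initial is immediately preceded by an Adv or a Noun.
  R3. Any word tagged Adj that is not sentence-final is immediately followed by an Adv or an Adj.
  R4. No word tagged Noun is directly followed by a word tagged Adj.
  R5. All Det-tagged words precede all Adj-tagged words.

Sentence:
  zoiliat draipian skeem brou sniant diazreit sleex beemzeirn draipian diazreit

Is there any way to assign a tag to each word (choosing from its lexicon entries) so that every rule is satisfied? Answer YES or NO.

NO

Candidates per position — 1:zoiliat {Verb,Adj}; 2:draipian {Det,Noun}; 3:skeem {Adj}; 4:brou {Adv,Det}; 5:sniant {Verb,Det}; 6:diazreit {Det}; 7:sleex {Det,Adv}; 8:beemzeirn {Verb,Adj}; 9:draipian {Det,Noun}; 10:diazreit {Det}.
Rule 5 cannot be satisfied by any choice of tags from the lexicon.
So there is no consistent tagging.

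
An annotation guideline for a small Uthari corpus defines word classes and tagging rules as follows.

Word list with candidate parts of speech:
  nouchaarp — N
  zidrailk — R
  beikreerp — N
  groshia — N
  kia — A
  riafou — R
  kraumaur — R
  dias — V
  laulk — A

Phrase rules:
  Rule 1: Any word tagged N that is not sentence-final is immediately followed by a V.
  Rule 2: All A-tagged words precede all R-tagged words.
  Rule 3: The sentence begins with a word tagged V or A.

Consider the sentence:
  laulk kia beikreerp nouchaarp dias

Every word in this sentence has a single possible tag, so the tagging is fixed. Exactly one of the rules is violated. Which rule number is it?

Fixed tagging: A A N N V.
Applying the rules: R1 fails, R2 ok, R3 ok.
Only rule 1 fails.

1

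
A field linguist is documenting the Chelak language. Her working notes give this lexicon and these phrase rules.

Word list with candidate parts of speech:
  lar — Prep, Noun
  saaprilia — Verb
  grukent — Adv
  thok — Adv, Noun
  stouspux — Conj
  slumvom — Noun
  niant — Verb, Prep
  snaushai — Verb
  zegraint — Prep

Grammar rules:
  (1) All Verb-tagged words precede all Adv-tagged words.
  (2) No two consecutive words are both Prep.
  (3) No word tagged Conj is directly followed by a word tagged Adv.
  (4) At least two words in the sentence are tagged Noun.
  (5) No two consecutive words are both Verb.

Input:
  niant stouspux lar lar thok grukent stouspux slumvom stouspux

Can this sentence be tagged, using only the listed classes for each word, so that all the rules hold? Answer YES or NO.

Candidates per position — 1:niant {Verb,Prep}; 2:stouspux {Conj}; 3:lar {Prep,Noun}; 4:lar {Prep,Noun}; 5:thok {Adv,Noun}; 6:grukent {Adv}; 7:stouspux {Conj}; 8:slumvom {Noun}; 9:stouspux {Conj}.
One satisfying assignment: Prep Conj Noun Noun Adv Adv Conj Noun Conj.
Verifying each rule — rule 1 holds; rule 2 holds; rule 3 holds; rule 4 holds; rule 5 holds.

YES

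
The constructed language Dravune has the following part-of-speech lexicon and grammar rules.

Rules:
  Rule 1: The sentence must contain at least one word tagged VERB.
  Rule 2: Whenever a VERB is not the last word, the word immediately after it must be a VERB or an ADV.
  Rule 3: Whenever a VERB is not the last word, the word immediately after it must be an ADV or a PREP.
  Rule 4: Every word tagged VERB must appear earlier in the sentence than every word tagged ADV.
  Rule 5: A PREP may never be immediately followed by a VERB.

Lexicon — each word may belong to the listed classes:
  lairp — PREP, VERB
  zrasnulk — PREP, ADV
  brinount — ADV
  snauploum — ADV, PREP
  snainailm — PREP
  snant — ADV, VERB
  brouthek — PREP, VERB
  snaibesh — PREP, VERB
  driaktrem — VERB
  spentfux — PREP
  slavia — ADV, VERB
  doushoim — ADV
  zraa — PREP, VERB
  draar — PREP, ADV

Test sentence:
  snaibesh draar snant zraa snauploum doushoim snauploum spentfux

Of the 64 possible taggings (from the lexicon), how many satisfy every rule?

4

Candidates per position — 1:snaibesh {PREP,VERB}; 2:draar {PREP,ADV}; 3:snant {ADV,VERB}; 4:zraa {PREP,VERB}; 5:snauploum {ADV,PREP}; 6:doushoim {ADV}; 7:snauploum {ADV,PREP}; 8:spentfux {PREP}.
There are 64 candidate sequences in total.
The sequences that satisfy every rule: VERB ADV ADV PREP ADV ADV ADV PREP; VERB ADV ADV PREP ADV ADV PREP PREP; VERB ADV ADV PREP PREP ADV ADV PREP; VERB ADV ADV PREP PREP ADV PREP PREP.
Count = 4.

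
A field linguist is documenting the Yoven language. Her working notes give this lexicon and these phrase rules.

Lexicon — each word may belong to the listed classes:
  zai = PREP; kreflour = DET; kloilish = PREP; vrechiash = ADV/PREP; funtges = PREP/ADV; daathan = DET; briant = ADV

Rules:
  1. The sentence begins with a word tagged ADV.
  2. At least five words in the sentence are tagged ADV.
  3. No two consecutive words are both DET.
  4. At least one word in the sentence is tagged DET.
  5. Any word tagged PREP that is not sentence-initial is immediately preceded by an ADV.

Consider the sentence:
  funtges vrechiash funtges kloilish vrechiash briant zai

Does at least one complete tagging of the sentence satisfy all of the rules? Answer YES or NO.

NO

Candidates per position — 1:funtges {PREP,ADV}; 2:vrechiash {ADV,PREP}; 3:funtges {PREP,ADV}; 4:kloilish {PREP}; 5:vrechiash {ADV,PREP}; 6:briant {ADV}; 7:zai {PREP}.
Rule 4 cannot be satisfied by any choice of tags from the lexicon.
So there is no consistent tagging.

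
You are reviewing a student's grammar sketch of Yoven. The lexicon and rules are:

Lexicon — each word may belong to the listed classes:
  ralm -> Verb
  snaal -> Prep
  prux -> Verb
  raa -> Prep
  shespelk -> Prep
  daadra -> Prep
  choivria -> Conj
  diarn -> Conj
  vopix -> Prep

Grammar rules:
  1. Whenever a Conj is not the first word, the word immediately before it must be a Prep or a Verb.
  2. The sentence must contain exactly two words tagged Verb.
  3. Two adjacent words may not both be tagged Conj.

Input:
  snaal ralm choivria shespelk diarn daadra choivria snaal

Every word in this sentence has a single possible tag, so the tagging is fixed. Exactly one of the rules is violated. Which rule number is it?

2

Fixed tagging: Prep Verb Conj Prep Conj Prep Conj Prep.
Checking each rule: R1 ok, R2 fails, R3 ok.
Only rule 2 fails.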